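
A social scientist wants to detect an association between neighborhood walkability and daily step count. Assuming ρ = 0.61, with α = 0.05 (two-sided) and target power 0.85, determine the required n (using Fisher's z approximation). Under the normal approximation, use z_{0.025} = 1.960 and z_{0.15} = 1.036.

Fisher's z: C = ½·ln((1+r)/(1−r)) = ½·ln(4.1282) = 0.7089.
n = ((z_{α/2} + z_β)/C)² + 3.
(1.960 + 1.036) / 0.7089 = 2.996 / 0.7089 = 4.226.
n = 4.226² + 3 = 17.86 + 3 = 20.9.
Round up.

n = 21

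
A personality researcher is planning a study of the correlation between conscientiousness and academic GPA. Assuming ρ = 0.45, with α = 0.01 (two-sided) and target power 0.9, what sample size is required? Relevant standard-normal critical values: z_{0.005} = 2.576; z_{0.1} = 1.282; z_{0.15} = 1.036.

n = 67

Fisher's z: C = ½·ln((1+r)/(1−r)) = ½·ln(2.6364) = 0.4847.
n = ((z_{α/2} + z_β)/C)² + 3.
(2.576 + 1.282) / 0.4847 = 3.858 / 0.4847 = 7.960.
n = 7.960² + 3 = 63.35 + 3 = 66.4.
Round up.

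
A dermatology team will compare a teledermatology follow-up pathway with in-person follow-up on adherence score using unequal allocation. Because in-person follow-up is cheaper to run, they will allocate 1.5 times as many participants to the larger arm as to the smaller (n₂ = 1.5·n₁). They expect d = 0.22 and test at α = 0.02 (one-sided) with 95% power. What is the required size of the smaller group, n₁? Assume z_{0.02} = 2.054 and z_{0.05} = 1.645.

With allocation ratio k = n₂/n₁ = 1.5, Var(x̄₁−x̄₂) = σ²(1/n₁ + 1/(k·n₁)) = σ²·(k+1)/(k·n₁).
So n₁ = (1 + 1/k)·((z_{α} + z_β)/d)² = 1.667 × (3.699/0.22)².
n₁ = 1.667 × 282.70 = 471.2.
Round up: n₁ = 472, giving n₂ = 1.5 × 472 = 708.

n₁ = 472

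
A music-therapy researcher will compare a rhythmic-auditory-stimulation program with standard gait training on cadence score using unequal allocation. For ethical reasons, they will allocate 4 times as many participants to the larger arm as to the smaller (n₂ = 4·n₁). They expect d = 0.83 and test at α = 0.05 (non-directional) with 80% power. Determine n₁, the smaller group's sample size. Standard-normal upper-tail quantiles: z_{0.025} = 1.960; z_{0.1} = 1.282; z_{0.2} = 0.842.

With allocation ratio k = n₂/n₁ = 4, Var(x̄₁−x̄₂) = σ²(1/n₁ + 1/(k·n₁)) = σ²·(k+1)/(k·n₁).
So n₁ = (1 + 1/k)·((z_{α/2} + z_β)/d)² = 1.250 × (2.802/0.83)².
n₁ = 1.250 × 11.40 = 14.2.
Round up: n₁ = 15, giving n₂ = 4 × 15 = 60.

n₁ = 15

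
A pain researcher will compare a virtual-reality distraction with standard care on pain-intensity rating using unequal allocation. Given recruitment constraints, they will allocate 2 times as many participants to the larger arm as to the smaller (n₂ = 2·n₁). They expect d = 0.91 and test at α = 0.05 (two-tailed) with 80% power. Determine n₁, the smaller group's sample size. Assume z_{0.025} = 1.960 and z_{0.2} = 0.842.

With allocation ratio k = n₂/n₁ = 2, Var(x̄₁−x̄₂) = σ²(1/n₁ + 1/(k·n₁)) = σ²·(k+1)/(k·n₁).
So n₁ = (1 + 1/k)·((z_{α/2} + z_β)/d)² = 1.500 × (2.802/0.91)².
n₁ = 1.500 × 9.48 = 14.2.
Round up: n₁ = 15, giving n₂ = 2 × 15 = 30.

n₁ = 15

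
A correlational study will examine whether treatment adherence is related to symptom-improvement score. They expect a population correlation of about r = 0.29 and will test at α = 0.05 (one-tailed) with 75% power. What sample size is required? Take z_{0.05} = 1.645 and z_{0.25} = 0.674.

Fisher's z: C = ½·ln((1+r)/(1−r)) = ½·ln(1.8169) = 0.2986.
n = ((z_{α} + z_β)/C)² + 3.
(1.645 + 0.674) / 0.2986 = 2.319 / 0.2986 = 7.766.
n = 7.766² + 3 = 60.31 + 3 = 63.3.
Round up.

n = 64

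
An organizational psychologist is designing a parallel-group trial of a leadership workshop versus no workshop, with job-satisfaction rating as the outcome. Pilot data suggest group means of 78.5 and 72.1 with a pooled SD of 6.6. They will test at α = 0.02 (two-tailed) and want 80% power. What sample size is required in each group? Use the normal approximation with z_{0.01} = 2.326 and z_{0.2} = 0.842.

n = 22 per group

Cohen's d = |M₁ − M₂| / SD_pooled = |78.5 − 72.1| / 6.6 = 6.4 / 6.6 = 0.970.
For two independent groups with equal n: n = 2·((z_{α/2} + z_β) / d)².
z_{α/2} + z_β = 2.326 + 0.842 = 3.168.
n = 2 × (3.168 / 0.970)² = 2 × 3.266² = 2 × 10.67 = 21.3.
Round up to the next whole participant.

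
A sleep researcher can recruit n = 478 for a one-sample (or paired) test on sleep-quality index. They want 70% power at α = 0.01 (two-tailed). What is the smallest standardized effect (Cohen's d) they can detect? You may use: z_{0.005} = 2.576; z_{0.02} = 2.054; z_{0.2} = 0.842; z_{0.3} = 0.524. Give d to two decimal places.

For a single sample (or paired design) of n = 478: d_min = (z_{α/2} + z_β)/√n.
z-sum = 2.576 + 0.524 = 3.100.
d_min = 3.100 / √478 = 3.100 / 21.863 = 0.142.

d_min ≈ 0.14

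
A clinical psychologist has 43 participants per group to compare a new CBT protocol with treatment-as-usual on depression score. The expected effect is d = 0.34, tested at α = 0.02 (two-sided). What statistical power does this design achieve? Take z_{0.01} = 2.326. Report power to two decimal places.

power ≈ 0.23

For two equal groups, power = Φ(d·√(n/2) − z_{α/2}).
d·√(n/2) = 0.34 × √(43/2) = 0.34 × 4.637 = 1.577.
z_β = 1.577 − 2.326 = -0.749.
Power = Φ(-0.749) = 0.227.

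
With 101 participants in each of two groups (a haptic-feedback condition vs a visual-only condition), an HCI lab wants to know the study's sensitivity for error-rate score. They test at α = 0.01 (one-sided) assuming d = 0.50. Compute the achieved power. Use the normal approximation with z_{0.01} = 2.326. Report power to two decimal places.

For two equal groups, power = Φ(d·√(n/2) − z_{α}).
d·√(n/2) = 0.50 × √(101/2) = 0.50 × 7.106 = 3.553.
z_β = 3.553 − 2.326 = 1.227.
Power = Φ(1.227) = 0.890.

power ≈ 0.89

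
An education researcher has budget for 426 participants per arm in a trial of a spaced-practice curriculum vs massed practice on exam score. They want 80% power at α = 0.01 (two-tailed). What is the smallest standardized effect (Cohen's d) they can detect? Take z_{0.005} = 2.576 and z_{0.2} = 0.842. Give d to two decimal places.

For two independent groups of n = 426 each: d_min = (z_{α/2} + z_β)·√(2/n).
z-sum = 2.576 + 0.842 = 3.418.
d_min = 3.418 × √(2/426) = 3.418 × 0.0685 = 0.234.

d_min ≈ 0.23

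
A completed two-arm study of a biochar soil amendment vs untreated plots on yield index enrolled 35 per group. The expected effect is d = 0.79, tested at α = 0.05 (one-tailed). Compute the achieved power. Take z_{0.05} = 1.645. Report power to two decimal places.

power ≈ 0.95

For two equal groups, power = Φ(d·√(n/2) − z_{α}).
d·√(n/2) = 0.79 × √(35/2) = 0.79 × 4.183 = 3.305.
z_β = 3.305 − 1.645 = 1.660.
Power = Φ(1.660) = 0.952.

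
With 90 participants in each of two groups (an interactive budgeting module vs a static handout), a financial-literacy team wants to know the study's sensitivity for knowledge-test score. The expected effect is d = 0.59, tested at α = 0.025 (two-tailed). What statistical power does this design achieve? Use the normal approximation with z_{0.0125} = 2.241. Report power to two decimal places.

power ≈ 0.96

For two equal groups, power = Φ(d·√(n/2) − z_{α/2}).
d·√(n/2) = 0.59 × √(90/2) = 0.59 × 6.708 = 3.958.
z_β = 3.958 − 2.241 = 1.717.
Power = Φ(1.717) = 0.957.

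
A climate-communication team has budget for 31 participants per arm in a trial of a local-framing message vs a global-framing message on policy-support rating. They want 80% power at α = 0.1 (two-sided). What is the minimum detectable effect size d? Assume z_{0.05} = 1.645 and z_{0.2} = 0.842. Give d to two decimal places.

d_min ≈ 0.63

For two independent groups of n = 31 each: d_min = (z_{α/2} + z_β)·√(2/n).
z-sum = 1.645 + 0.842 = 2.487.
d_min = 2.487 × √(2/31) = 2.487 × 0.2540 = 0.632.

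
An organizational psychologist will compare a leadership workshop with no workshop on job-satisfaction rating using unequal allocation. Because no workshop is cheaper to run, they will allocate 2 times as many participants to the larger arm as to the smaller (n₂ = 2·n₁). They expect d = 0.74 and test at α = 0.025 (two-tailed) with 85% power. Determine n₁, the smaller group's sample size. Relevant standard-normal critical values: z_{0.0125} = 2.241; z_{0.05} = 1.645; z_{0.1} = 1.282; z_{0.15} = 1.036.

n₁ = 30

With allocation ratio k = n₂/n₁ = 2, Var(x̄₁−x̄₂) = σ²(1/n₁ + 1/(k·n₁)) = σ²·(k+1)/(k·n₁).
So n₁ = (1 + 1/k)·((z_{α/2} + z_β)/d)² = 1.500 × (3.277/0.74)².
n₁ = 1.500 × 19.61 = 29.4.
Round up: n₁ = 30, giving n₂ = 2 × 30 = 60.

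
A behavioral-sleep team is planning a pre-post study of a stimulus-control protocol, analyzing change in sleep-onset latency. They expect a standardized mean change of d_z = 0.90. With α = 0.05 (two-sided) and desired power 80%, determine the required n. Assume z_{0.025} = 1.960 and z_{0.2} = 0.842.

For a paired (one-sample on differences) test: n = ((z_{α/2} + z_β) / d)².
z_{α/2} + z_β = 1.960 + 0.842 = 2.802.
n = (2.802 / 0.90)² = 3.113² = 9.69.
Round up.

n = 10 pairs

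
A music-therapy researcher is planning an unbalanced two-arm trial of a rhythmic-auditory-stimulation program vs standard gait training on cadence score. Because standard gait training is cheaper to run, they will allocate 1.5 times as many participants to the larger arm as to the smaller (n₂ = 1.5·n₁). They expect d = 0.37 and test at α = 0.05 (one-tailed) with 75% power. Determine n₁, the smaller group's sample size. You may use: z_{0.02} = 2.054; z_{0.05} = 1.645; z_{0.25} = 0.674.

With allocation ratio k = n₂/n₁ = 1.5, Var(x̄₁−x̄₂) = σ²(1/n₁ + 1/(k·n₁)) = σ²·(k+1)/(k·n₁).
So n₁ = (1 + 1/k)·((z_{α} + z_β)/d)² = 1.667 × (2.319/0.37)².
n₁ = 1.667 × 39.28 = 65.5.
Round up: n₁ = 66, giving n₂ = 1.5 × 66 = 99.

n₁ = 66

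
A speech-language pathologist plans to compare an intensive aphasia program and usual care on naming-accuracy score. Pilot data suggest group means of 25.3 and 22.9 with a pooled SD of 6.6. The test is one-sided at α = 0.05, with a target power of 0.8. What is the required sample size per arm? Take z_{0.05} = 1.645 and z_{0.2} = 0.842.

n = 94 per group

Cohen's d = |M₁ − M₂| / SD_pooled = |25.3 − 22.9| / 6.6 = 2.4 / 6.6 = 0.364.
For two independent groups with equal n: n = 2·((z_{α} + z_β) / d)².
z_{α} + z_β = 1.645 + 0.842 = 2.487.
n = 2 × (2.487 / 0.364)² = 2 × 6.832² = 2 × 46.68 = 93.4.
Round up to the next whole participant.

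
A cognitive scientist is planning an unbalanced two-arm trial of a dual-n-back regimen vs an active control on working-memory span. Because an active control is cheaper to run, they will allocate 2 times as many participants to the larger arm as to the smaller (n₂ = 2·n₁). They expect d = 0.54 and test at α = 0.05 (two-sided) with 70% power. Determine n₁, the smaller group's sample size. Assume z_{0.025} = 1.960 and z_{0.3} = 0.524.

With allocation ratio k = n₂/n₁ = 2, Var(x̄₁−x̄₂) = σ²(1/n₁ + 1/(k·n₁)) = σ²·(k+1)/(k·n₁).
So n₁ = (1 + 1/k)·((z_{α/2} + z_β)/d)² = 1.500 × (2.484/0.54)².
n₁ = 1.500 × 21.16 = 31.7.
Round up: n₁ = 32, giving n₂ = 2 × 32 = 64.

n₁ = 32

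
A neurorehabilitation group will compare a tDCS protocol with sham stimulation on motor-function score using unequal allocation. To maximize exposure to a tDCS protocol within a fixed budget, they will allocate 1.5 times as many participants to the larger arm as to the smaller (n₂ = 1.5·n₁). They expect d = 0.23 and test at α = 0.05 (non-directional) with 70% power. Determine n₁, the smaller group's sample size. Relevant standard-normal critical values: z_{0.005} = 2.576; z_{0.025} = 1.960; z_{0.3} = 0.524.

With allocation ratio k = n₂/n₁ = 1.5, Var(x̄₁−x̄₂) = σ²(1/n₁ + 1/(k·n₁)) = σ²·(k+1)/(k·n₁).
So n₁ = (1 + 1/k)·((z_{α/2} + z_β)/d)² = 1.667 × (2.484/0.23)².
n₁ = 1.667 × 116.64 = 194.4.
Round up: n₁ = 195, giving n₂ = ⌈1.5 × 195⌉ = ⌈292.5⌉ = 293.

n₁ = 195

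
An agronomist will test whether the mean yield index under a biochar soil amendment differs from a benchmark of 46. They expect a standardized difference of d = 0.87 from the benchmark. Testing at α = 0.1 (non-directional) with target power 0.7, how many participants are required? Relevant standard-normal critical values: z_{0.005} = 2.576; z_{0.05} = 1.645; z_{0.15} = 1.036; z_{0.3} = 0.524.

For a one-sample test: n = ((z_{α/2} + z_β) / d)².
z_{α/2} + z_β = 1.645 + 0.524 = 2.169.
n = (2.169 / 0.87)² = 2.493² = 6.22.
Round up.

n = 7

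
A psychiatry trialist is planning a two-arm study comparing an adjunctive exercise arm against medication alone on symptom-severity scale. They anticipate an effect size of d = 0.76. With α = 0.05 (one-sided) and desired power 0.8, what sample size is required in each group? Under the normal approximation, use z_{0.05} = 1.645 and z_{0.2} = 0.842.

For two independent groups with equal n: n = 2·((z_{α} + z_β) / d)².
z_{α} + z_β = 1.645 + 0.842 = 2.487.
n = 2 × (2.487 / 0.76)² = 2 × 3.272² = 2 × 10.71 = 21.4.
Round up to the next whole participant.

n = 22 per group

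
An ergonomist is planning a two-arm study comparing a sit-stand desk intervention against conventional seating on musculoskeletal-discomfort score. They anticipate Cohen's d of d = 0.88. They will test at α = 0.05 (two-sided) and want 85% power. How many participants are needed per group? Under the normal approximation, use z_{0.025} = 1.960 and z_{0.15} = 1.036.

For two independent groups with equal n: n = 2·((z_{α/2} + z_β) / d)².
z_{α/2} + z_β = 1.960 + 1.036 = 2.996.
n = 2 × (2.996 / 0.88)² = 2 × 3.405² = 2 × 11.59 = 23.2.
Round up to the next whole participant.

n = 24 per group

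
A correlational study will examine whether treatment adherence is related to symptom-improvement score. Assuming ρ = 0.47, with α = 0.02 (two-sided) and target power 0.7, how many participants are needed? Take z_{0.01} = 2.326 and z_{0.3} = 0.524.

n = 35

Fisher's z: C = ½·ln((1+r)/(1−r)) = ½·ln(2.7736) = 0.5101.
n = ((z_{α/2} + z_β)/C)² + 3.
(2.326 + 0.524) / 0.5101 = 2.850 / 0.5101 = 5.587.
n = 5.587² + 3 = 31.22 + 3 = 34.2.
Round up.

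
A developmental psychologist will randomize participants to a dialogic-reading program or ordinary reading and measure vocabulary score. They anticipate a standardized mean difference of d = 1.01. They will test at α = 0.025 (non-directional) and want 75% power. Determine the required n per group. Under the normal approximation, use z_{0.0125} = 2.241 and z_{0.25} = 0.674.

For two independent groups with equal n: n = 2·((z_{α/2} + z_β) / d)².
z_{α/2} + z_β = 2.241 + 0.674 = 2.915.
n = 2 × (2.915 / 1.01)² = 2 × 2.886² = 2 × 8.33 = 16.7.
Round up to the next whole participant.

n = 17 per group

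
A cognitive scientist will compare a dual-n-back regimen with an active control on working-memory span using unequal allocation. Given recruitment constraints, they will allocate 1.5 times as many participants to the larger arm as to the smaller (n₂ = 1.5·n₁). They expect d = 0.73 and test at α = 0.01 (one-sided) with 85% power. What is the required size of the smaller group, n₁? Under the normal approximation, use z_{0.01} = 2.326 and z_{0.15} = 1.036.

With allocation ratio k = n₂/n₁ = 1.5, Var(x̄₁−x̄₂) = σ²(1/n₁ + 1/(k·n₁)) = σ²·(k+1)/(k·n₁).
So n₁ = (1 + 1/k)·((z_{α} + z_β)/d)² = 1.667 × (3.362/0.73)².
n₁ = 1.667 × 21.21 = 35.4.
Round up: n₁ = 36, giving n₂ = 1.5 × 36 = 54.

n₁ = 36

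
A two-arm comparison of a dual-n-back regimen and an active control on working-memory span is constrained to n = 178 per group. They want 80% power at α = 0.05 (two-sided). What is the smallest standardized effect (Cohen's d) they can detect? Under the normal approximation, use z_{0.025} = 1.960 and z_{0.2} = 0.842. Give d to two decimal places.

d_min ≈ 0.30

For two independent groups of n = 178 each: d_min = (z_{α/2} + z_β)·√(2/n).
z-sum = 1.960 + 0.842 = 2.802.
d_min = 2.802 × √(2/178) = 2.802 × 0.1060 = 0.297.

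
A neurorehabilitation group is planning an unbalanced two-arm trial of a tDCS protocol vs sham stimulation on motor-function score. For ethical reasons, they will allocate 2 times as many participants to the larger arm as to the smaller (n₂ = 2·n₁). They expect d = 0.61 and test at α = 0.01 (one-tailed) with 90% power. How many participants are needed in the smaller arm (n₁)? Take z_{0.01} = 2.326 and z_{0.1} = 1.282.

n₁ = 53

With allocation ratio k = n₂/n₁ = 2, Var(x̄₁−x̄₂) = σ²(1/n₁ + 1/(k·n₁)) = σ²·(k+1)/(k·n₁).
So n₁ = (1 + 1/k)·((z_{α} + z_β)/d)² = 1.500 × (3.608/0.61)².
n₁ = 1.500 × 34.98 = 52.5.
Round up: n₁ = 53, giving n₂ = 2 × 53 = 106.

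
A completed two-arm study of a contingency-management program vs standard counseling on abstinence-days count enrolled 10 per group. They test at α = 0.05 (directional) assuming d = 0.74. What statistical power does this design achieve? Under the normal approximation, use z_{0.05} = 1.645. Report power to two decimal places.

power ≈ 0.50

For two equal groups, power = Φ(d·√(n/2) − z_{α}).
d·√(n/2) = 0.74 × √(10/2) = 0.74 × 2.236 = 1.655.
z_β = 1.655 − 1.645 = 0.010.
Power = Φ(0.010) = 0.504.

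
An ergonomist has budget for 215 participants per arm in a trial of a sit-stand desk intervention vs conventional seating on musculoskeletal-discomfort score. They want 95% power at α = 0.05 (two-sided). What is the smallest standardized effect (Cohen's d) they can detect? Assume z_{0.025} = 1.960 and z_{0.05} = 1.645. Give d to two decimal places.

For two independent groups of n = 215 each: d_min = (z_{α/2} + z_β)·√(2/n).
z-sum = 1.960 + 1.645 = 3.605.
d_min = 3.605 × √(2/215) = 3.605 × 0.0964 = 0.348.

d_min ≈ 0.35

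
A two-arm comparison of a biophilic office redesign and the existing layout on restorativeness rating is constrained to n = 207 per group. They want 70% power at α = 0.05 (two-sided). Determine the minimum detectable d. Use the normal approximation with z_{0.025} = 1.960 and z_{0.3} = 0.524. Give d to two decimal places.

d_min ≈ 0.24

For two independent groups of n = 207 each: d_min = (z_{α/2} + z_β)·√(2/n).
z-sum = 1.960 + 0.524 = 2.484.
d_min = 2.484 × √(2/207) = 2.484 × 0.0983 = 0.244.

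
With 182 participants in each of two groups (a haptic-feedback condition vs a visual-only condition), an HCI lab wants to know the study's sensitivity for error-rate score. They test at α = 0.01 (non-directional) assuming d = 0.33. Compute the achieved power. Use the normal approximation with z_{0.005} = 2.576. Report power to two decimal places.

For two equal groups, power = Φ(d·√(n/2) − z_{α/2}).
d·√(n/2) = 0.33 × √(182/2) = 0.33 × 9.539 = 3.148.
z_β = 3.148 − 2.576 = 0.572.
Power = Φ(0.572) = 0.716.

power ≈ 0.72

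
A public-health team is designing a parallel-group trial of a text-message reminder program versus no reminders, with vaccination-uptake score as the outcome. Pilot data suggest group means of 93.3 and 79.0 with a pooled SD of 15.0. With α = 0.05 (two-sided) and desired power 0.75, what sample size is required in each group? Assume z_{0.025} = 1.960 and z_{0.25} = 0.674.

Cohen's d = |M₁ − M₂| / SD_pooled = |93.3 − 79.0| / 15.0 = 14.3 / 15.0 = 0.953.
For two independent groups with equal n: n = 2·((z_{α/2} + z_β) / d)².
z_{α/2} + z_β = 1.960 + 0.674 = 2.634.
n = 2 × (2.634 / 0.953)² = 2 × 2.764² = 2 × 7.64 = 15.3.
Round up to the next whole participant.

n = 16 per group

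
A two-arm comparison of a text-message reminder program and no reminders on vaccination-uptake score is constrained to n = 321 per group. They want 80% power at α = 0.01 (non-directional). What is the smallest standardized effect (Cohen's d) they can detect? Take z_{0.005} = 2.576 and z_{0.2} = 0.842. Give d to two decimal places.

For two independent groups of n = 321 each: d_min = (z_{α/2} + z_β)·√(2/n).
z-sum = 2.576 + 0.842 = 3.418.
d_min = 3.418 × √(2/321) = 3.418 × 0.0789 = 0.270.

d_min ≈ 0.27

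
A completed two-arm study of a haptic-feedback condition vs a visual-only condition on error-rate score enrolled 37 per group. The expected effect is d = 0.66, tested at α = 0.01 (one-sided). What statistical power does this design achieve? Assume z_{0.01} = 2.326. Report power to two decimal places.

power ≈ 0.70

For two equal groups, power = Φ(d·√(n/2) − z_{α}).
d·√(n/2) = 0.66 × √(37/2) = 0.66 × 4.301 = 2.839.
z_β = 2.839 − 2.326 = 0.513.
Power = Φ(0.513) = 0.696.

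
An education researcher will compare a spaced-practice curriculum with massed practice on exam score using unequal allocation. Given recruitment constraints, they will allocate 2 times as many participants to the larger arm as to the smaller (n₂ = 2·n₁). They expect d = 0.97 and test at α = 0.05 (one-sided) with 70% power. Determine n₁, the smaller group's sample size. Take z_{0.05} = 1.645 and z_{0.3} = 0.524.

With allocation ratio k = n₂/n₁ = 2, Var(x̄₁−x̄₂) = σ²(1/n₁ + 1/(k·n₁)) = σ²·(k+1)/(k·n₁).
So n₁ = (1 + 1/k)·((z_{α} + z_β)/d)² = 1.500 × (2.169/0.97)².
n₁ = 1.500 × 5.00 = 7.5.
Round up: n₁ = 8, giving n₂ = 2 × 8 = 16.

n₁ = 8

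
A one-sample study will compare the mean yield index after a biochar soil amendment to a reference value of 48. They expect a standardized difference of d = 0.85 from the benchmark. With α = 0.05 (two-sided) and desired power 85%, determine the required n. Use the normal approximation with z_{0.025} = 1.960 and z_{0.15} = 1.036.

n = 13

For a one-sample test: n = ((z_{α/2} + z_β) / d)².
z_{α/2} + z_β = 1.960 + 1.036 = 2.996.
n = (2.996 / 0.85)² = 3.525² = 12.42.
Round up.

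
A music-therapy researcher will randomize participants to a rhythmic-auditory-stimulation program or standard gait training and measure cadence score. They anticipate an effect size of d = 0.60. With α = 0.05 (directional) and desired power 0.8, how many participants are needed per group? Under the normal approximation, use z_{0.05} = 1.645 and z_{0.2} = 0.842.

n = 35 per group

For two independent groups with equal n: n = 2·((z_{α} + z_β) / d)².
z_{α} + z_β = 1.645 + 0.842 = 2.487.
n = 2 × (2.487 / 0.60)² = 2 × 4.145² = 2 × 17.18 = 34.4.
Round up to the next whole participant.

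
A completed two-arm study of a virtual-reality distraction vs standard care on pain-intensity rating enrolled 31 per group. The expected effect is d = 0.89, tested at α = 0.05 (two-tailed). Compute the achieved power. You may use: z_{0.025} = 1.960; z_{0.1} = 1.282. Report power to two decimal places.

For two equal groups, power = Φ(d·√(n/2) − z_{α/2}).
d·√(n/2) = 0.89 × √(31/2) = 0.89 × 3.937 = 3.504.
z_β = 3.504 − 1.960 = 1.544.
Power = Φ(1.544) = 0.939.

power ≈ 0.94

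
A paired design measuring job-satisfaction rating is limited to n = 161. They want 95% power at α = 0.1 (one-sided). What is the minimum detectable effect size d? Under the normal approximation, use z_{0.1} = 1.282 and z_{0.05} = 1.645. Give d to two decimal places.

d_min ≈ 0.23

For a single sample (or paired design) of n = 161: d_min = (z_{α} + z_β)/√n.
z-sum = 1.282 + 1.645 = 2.927.
d_min = 2.927 / √161 = 2.927 / 12.689 = 0.231.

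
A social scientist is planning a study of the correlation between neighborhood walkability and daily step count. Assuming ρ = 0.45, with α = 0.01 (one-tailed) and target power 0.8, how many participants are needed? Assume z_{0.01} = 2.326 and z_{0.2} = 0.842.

Fisher's z: C = ½·ln((1+r)/(1−r)) = ½·ln(2.6364) = 0.4847.
n = ((z_{α} + z_β)/C)² + 3.
(2.326 + 0.842) / 0.4847 = 3.168 / 0.4847 = 6.536.
n = 6.536² + 3 = 42.72 + 3 = 45.7.
Round up.

n = 46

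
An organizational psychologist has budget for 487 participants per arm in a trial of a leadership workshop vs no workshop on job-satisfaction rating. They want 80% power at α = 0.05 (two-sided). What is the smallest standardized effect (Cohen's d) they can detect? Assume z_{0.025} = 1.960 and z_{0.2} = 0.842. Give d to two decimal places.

d_min ≈ 0.18

For two independent groups of n = 487 each: d_min = (z_{α/2} + z_β)·√(2/n).
z-sum = 1.960 + 0.842 = 2.802.
d_min = 2.802 × √(2/487) = 2.802 × 0.0641 = 0.180.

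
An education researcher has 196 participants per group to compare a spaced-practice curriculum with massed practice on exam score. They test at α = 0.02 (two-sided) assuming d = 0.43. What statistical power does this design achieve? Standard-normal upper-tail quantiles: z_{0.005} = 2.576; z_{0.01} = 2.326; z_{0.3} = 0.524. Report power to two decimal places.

power ≈ 0.97

For two equal groups, power = Φ(d·√(n/2) − z_{α/2}).
d·√(n/2) = 0.43 × √(196/2) = 0.43 × 9.899 = 4.257.
z_β = 4.257 − 2.326 = 1.931.
Power = Φ(1.931) = 0.973.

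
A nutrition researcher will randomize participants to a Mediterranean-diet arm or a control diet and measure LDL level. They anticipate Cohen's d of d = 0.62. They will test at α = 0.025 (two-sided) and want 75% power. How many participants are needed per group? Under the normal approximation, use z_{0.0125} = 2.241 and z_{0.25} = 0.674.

For two independent groups with equal n: n = 2·((z_{α/2} + z_β) / d)².
z_{α/2} + z_β = 2.241 + 0.674 = 2.915.
n = 2 × (2.915 / 0.62)² = 2 × 4.702² = 2 × 22.11 = 44.2.
Round up to the next whole participant.

n = 45 per group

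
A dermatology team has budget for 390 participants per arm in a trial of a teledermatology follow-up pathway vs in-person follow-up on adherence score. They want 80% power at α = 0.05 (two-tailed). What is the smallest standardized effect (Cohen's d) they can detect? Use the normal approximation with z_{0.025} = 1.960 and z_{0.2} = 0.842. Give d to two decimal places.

For two independent groups of n = 390 each: d_min = (z_{α/2} + z_β)·√(2/n).
z-sum = 1.960 + 0.842 = 2.802.
d_min = 2.802 × √(2/390) = 2.802 × 0.0716 = 0.201.

d_min ≈ 0.20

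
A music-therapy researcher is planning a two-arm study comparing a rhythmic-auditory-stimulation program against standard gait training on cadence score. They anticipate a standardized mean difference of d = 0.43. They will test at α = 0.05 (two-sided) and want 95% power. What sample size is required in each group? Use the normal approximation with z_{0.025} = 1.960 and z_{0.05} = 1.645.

n = 141 per group

For two independent groups with equal n: n = 2·((z_{α/2} + z_β) / d)².
z_{α/2} + z_β = 1.960 + 1.645 = 3.605.
n = 2 × (3.605 / 0.43)² = 2 × 8.384² = 2 × 70.29 = 140.6.
Round up to the next whole participant.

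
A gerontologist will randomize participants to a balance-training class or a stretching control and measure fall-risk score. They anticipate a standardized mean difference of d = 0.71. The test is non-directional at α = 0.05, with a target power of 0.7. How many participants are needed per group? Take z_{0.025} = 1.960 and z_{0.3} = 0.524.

n = 25 per group

For two independent groups with equal n: n = 2·((z_{α/2} + z_β) / d)².
z_{α/2} + z_β = 1.960 + 0.524 = 2.484.
n = 2 × (2.484 / 0.71)² = 2 × 3.499² = 2 × 12.24 = 24.5.
Round up to the next whole participant.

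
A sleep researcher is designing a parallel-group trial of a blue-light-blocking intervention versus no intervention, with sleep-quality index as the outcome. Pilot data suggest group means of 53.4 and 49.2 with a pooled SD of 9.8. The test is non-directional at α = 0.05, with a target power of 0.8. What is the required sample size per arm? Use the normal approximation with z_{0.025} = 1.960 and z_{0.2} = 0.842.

Cohen's d = |M₁ − M₂| / SD_pooled = |53.4 − 49.2| / 9.8 = 4.2 / 9.8 = 0.429.
For two independent groups with equal n: n = 2·((z_{α/2} + z_β) / d)².
z_{α/2} + z_β = 1.960 + 0.842 = 2.802.
n = 2 × (2.802 / 0.429)² = 2 × 6.531² = 2 × 42.66 = 85.3.
Round up to the next whole participant.

n = 86 per group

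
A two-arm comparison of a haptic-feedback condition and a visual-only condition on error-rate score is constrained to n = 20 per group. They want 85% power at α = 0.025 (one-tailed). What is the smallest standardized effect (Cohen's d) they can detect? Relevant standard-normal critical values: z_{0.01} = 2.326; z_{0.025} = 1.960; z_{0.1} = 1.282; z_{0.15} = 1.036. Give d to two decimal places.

For two independent groups of n = 20 each: d_min = (z_{α} + z_β)·√(2/n).
z-sum = 1.960 + 1.036 = 2.996.
d_min = 2.996 × √(2/20) = 2.996 × 0.3162 = 0.947.

d_min ≈ 0.95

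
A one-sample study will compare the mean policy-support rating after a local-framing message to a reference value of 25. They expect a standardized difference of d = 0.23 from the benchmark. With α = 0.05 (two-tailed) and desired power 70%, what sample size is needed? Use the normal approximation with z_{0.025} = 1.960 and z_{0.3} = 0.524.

For a one-sample test: n = ((z_{α/2} + z_β) / d)².
z_{α/2} + z_β = 1.960 + 0.524 = 2.484.
n = (2.484 / 0.23)² = 10.800² = 116.64.
Round up.

n = 117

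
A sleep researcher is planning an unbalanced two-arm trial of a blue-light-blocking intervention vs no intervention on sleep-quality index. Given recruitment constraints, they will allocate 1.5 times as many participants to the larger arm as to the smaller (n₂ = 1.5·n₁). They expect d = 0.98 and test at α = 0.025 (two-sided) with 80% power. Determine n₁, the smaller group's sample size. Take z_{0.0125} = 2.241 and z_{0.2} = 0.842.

n₁ = 17

With allocation ratio k = n₂/n₁ = 1.5, Var(x̄₁−x̄₂) = σ²(1/n₁ + 1/(k·n₁)) = σ²·(k+1)/(k·n₁).
So n₁ = (1 + 1/k)·((z_{α/2} + z_β)/d)² = 1.667 × (3.083/0.98)².
n₁ = 1.667 × 9.90 = 16.5.
Round up: n₁ = 17, giving n₂ = ⌈1.5 × 17⌉ = ⌈25.5⌉ = 26.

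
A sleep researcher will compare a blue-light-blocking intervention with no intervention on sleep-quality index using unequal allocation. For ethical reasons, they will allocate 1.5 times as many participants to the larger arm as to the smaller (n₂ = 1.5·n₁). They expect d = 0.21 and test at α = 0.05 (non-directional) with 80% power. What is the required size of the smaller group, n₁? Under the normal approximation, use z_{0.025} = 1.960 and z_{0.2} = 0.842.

n₁ = 297

With allocation ratio k = n₂/n₁ = 1.5, Var(x̄₁−x̄₂) = σ²(1/n₁ + 1/(k·n₁)) = σ²·(k+1)/(k·n₁).
So n₁ = (1 + 1/k)·((z_{α/2} + z_β)/d)² = 1.667 × (2.802/0.21)².
n₁ = 1.667 × 178.03 = 296.7.
Round up: n₁ = 297, giving n₂ = ⌈1.5 × 297⌉ = ⌈445.5⌉ = 446.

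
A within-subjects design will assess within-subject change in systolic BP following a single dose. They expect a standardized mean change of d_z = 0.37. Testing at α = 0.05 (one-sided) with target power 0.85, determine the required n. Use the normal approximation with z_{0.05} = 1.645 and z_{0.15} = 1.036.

For a paired (one-sample on differences) test: n = ((z_{α} + z_β) / d)².
z_{α} + z_β = 1.645 + 1.036 = 2.681.
n = (2.681 / 0.37)² = 7.246² = 52.50.
Round up.

n = 53 pairs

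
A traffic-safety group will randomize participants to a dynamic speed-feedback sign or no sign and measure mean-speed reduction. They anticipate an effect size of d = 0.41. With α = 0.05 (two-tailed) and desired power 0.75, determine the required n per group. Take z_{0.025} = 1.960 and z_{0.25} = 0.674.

n = 83 per group

For two independent groups with equal n: n = 2·((z_{α/2} + z_β) / d)².
z_{α/2} + z_β = 1.960 + 0.674 = 2.634.
n = 2 × (2.634 / 0.41)² = 2 × 6.424² = 2 × 41.27 = 82.5.
Round up to the next whole participant.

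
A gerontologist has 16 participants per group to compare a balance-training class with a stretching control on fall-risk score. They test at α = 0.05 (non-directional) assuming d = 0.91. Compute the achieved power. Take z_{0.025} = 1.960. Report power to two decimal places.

power ≈ 0.73

For two equal groups, power = Φ(d·√(n/2) − z_{α/2}).
d·√(n/2) = 0.91 × √(16/2) = 0.91 × 2.828 = 2.574.
z_β = 2.574 − 1.960 = 0.614.
Power = Φ(0.614) = 0.730.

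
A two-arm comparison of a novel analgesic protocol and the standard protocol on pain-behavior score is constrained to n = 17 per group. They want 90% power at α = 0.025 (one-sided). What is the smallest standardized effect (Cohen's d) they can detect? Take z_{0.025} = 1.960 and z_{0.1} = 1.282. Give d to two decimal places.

For two independent groups of n = 17 each: d_min = (z_{α} + z_β)·√(2/n).
z-sum = 1.960 + 1.282 = 3.242.
d_min = 3.242 × √(2/17) = 3.242 × 0.3430 = 1.112.

d_min ≈ 1.11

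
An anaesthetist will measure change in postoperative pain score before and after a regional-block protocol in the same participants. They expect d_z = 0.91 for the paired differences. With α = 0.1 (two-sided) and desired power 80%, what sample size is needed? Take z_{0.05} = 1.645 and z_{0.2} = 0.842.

For a paired (one-sample on differences) test: n = ((z_{α/2} + z_β) / d)².
z_{α/2} + z_β = 1.645 + 0.842 = 2.487.
n = (2.487 / 0.91)² = 2.733² = 7.47.
Round up.

n = 8 pairs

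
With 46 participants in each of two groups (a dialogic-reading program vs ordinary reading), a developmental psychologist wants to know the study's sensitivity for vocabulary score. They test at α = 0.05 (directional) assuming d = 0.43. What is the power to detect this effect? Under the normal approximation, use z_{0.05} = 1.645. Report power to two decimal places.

For two equal groups, power = Φ(d·√(n/2) − z_{α}).
d·√(n/2) = 0.43 × √(46/2) = 0.43 × 4.796 = 2.062.
z_β = 2.062 − 1.645 = 0.417.
Power = Φ(0.417) = 0.662.

power ≈ 0.66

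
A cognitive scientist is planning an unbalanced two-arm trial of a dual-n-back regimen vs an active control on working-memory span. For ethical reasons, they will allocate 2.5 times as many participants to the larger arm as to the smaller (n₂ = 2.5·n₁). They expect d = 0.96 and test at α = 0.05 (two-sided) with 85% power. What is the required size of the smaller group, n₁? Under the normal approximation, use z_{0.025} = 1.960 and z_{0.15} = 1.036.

With allocation ratio k = n₂/n₁ = 2.5, Var(x̄₁−x̄₂) = σ²(1/n₁ + 1/(k·n₁)) = σ²·(k+1)/(k·n₁).
So n₁ = (1 + 1/k)·((z_{α/2} + z_β)/d)² = 1.400 × (2.996/0.96)².
n₁ = 1.400 × 9.74 = 13.6.
Round up: n₁ = 14, giving n₂ = 2.5 × 14 = 35.

n₁ = 14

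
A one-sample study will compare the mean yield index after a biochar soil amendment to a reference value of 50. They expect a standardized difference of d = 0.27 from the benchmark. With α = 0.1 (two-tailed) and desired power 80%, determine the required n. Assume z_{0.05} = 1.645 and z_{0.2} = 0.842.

n = 85

For a one-sample test: n = ((z_{α/2} + z_β) / d)².
z_{α/2} + z_β = 1.645 + 0.842 = 2.487.
n = (2.487 / 0.27)² = 9.211² = 84.84.
Round up.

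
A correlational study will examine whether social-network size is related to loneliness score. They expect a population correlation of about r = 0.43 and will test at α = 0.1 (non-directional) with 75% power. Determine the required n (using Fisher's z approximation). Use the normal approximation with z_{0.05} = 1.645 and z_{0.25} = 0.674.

Fisher's z: C = ½·ln((1+r)/(1−r)) = ½·ln(2.5088) = 0.4599.
n = ((z_{α/2} + z_β)/C)² + 3.
(1.645 + 0.674) / 0.4599 = 2.319 / 0.4599 = 5.042.
n = 5.042² + 3 = 25.43 + 3 = 28.4.
Round up.

n = 29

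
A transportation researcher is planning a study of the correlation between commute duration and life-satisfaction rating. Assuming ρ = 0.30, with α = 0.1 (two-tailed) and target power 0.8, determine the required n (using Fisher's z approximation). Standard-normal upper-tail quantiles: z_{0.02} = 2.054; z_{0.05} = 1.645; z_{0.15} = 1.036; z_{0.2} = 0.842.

Fisher's z: C = ½·ln((1+r)/(1−r)) = ½·ln(1.8571) = 0.3095.
n = ((z_{α/2} + z_β)/C)² + 3.
(1.645 + 0.842) / 0.3095 = 2.487 / 0.3095 = 8.036.
n = 8.036² + 3 = 64.57 + 3 = 67.6.
Round up.

n = 68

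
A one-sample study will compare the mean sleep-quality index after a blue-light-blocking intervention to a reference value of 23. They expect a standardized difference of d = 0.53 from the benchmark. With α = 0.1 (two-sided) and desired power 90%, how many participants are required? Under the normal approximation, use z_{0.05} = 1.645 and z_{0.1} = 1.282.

n = 31

For a one-sample test: n = ((z_{α/2} + z_β) / d)².
z_{α/2} + z_β = 1.645 + 1.282 = 2.927.
n = (2.927 / 0.53)² = 5.523² = 30.50.
Round up.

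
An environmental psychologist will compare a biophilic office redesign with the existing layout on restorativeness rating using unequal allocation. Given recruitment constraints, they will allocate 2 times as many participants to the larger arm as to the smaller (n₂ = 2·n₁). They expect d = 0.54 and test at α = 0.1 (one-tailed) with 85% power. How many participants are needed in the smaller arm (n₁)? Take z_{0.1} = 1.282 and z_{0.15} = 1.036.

n₁ = 28

With allocation ratio k = n₂/n₁ = 2, Var(x̄₁−x̄₂) = σ²(1/n₁ + 1/(k·n₁)) = σ²·(k+1)/(k·n₁).
So n₁ = (1 + 1/k)·((z_{α} + z_β)/d)² = 1.500 × (2.318/0.54)².
n₁ = 1.500 × 18.43 = 27.6.
Round up: n₁ = 28, giving n₂ = 2 × 28 = 56.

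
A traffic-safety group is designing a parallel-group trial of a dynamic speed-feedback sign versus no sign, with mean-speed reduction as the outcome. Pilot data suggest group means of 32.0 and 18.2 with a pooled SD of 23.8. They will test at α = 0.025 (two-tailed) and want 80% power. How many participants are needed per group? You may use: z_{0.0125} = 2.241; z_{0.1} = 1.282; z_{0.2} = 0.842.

Cohen's d = |M₁ − M₂| / SD_pooled = |32.0 − 18.2| / 23.8 = 13.8 / 23.8 = 0.580.
For two independent groups with equal n: n = 2·((z_{α/2} + z_β) / d)².
z_{α/2} + z_β = 2.241 + 0.842 = 3.083.
n = 2 × (3.083 / 0.580)² = 2 × 5.316² = 2 × 28.25 = 56.5.
Round up to the next whole participant.

n = 57 per group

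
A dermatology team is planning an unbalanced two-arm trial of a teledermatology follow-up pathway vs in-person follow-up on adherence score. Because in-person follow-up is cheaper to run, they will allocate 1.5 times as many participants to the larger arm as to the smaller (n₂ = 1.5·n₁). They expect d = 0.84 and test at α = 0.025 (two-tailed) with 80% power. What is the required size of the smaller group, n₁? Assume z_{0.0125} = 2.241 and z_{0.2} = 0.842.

n₁ = 23

With allocation ratio k = n₂/n₁ = 1.5, Var(x̄₁−x̄₂) = σ²(1/n₁ + 1/(k·n₁)) = σ²·(k+1)/(k·n₁).
So n₁ = (1 + 1/k)·((z_{α/2} + z_β)/d)² = 1.667 × (3.083/0.84)².
n₁ = 1.667 × 13.47 = 22.5.
Round up: n₁ = 23, giving n₂ = ⌈1.5 × 23⌉ = ⌈34.5⌉ = 35.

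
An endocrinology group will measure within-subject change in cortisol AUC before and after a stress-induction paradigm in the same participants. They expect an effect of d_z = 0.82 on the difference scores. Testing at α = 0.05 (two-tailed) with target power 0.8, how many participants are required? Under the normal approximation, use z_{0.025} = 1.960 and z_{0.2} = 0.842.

n = 12 pairs

For a paired (one-sample on differences) test: n = ((z_{α/2} + z_β) / d)².
z_{α/2} + z_β = 1.960 + 0.842 = 2.802.
n = (2.802 / 0.82)² = 3.417² = 11.68.
Round up.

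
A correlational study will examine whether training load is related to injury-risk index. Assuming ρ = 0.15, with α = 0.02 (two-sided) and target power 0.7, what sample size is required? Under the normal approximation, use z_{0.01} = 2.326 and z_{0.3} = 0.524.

Fisher's z: C = ½·ln((1+r)/(1−r)) = ½·ln(1.3529) = 0.1511.
n = ((z_{α/2} + z_β)/C)² + 3.
(2.326 + 0.524) / 0.1511 = 2.850 / 0.1511 = 18.862.
n = 18.862² + 3 = 355.76 + 3 = 358.8.
Round up.

n = 359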